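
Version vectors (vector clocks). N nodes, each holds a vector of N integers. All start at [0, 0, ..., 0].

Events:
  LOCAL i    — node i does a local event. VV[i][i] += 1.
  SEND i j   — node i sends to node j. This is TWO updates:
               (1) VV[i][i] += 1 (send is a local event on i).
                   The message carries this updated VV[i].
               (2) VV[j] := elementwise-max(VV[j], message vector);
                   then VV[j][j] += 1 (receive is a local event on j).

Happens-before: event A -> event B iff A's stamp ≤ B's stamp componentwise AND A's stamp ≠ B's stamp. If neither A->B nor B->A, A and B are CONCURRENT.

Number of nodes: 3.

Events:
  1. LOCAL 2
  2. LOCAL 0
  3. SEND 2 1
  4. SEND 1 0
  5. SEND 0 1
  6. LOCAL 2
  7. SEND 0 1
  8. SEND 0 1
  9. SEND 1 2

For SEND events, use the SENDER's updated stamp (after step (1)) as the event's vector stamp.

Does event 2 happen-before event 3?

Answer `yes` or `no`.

Answer: no

Derivation:
Initial: VV[0]=[0, 0, 0]
Initial: VV[1]=[0, 0, 0]
Initial: VV[2]=[0, 0, 0]
Event 1: LOCAL 2: VV[2][2]++ -> VV[2]=[0, 0, 1]
Event 2: LOCAL 0: VV[0][0]++ -> VV[0]=[1, 0, 0]
Event 3: SEND 2->1: VV[2][2]++ -> VV[2]=[0, 0, 2], msg_vec=[0, 0, 2]; VV[1]=max(VV[1],msg_vec) then VV[1][1]++ -> VV[1]=[0, 1, 2]
Event 4: SEND 1->0: VV[1][1]++ -> VV[1]=[0, 2, 2], msg_vec=[0, 2, 2]; VV[0]=max(VV[0],msg_vec) then VV[0][0]++ -> VV[0]=[2, 2, 2]
Event 5: SEND 0->1: VV[0][0]++ -> VV[0]=[3, 2, 2], msg_vec=[3, 2, 2]; VV[1]=max(VV[1],msg_vec) then VV[1][1]++ -> VV[1]=[3, 3, 2]
Event 6: LOCAL 2: VV[2][2]++ -> VV[2]=[0, 0, 3]
Event 7: SEND 0->1: VV[0][0]++ -> VV[0]=[4, 2, 2], msg_vec=[4, 2, 2]; VV[1]=max(VV[1],msg_vec) then VV[1][1]++ -> VV[1]=[4, 4, 2]
Event 8: SEND 0->1: VV[0][0]++ -> VV[0]=[5, 2, 2], msg_vec=[5, 2, 2]; VV[1]=max(VV[1],msg_vec) then VV[1][1]++ -> VV[1]=[5, 5, 2]
Event 9: SEND 1->2: VV[1][1]++ -> VV[1]=[5, 6, 2], msg_vec=[5, 6, 2]; VV[2]=max(VV[2],msg_vec) then VV[2][2]++ -> VV[2]=[5, 6, 4]
Event 2 stamp: [1, 0, 0]
Event 3 stamp: [0, 0, 2]
[1, 0, 0] <= [0, 0, 2]? False. Equal? False. Happens-before: False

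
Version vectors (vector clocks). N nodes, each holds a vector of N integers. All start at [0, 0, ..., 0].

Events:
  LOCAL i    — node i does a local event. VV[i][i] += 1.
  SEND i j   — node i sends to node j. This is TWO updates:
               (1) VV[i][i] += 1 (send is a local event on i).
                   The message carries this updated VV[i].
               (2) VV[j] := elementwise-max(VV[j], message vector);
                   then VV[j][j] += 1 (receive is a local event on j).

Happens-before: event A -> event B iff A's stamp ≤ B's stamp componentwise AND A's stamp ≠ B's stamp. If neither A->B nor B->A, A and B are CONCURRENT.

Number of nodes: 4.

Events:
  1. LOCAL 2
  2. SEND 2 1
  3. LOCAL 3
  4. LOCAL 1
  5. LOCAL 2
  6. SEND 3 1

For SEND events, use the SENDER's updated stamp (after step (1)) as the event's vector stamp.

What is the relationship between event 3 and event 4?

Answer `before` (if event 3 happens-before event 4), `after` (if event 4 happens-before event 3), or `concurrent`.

Initial: VV[0]=[0, 0, 0, 0]
Initial: VV[1]=[0, 0, 0, 0]
Initial: VV[2]=[0, 0, 0, 0]
Initial: VV[3]=[0, 0, 0, 0]
Event 1: LOCAL 2: VV[2][2]++ -> VV[2]=[0, 0, 1, 0]
Event 2: SEND 2->1: VV[2][2]++ -> VV[2]=[0, 0, 2, 0], msg_vec=[0, 0, 2, 0]; VV[1]=max(VV[1],msg_vec) then VV[1][1]++ -> VV[1]=[0, 1, 2, 0]
Event 3: LOCAL 3: VV[3][3]++ -> VV[3]=[0, 0, 0, 1]
Event 4: LOCAL 1: VV[1][1]++ -> VV[1]=[0, 2, 2, 0]
Event 5: LOCAL 2: VV[2][2]++ -> VV[2]=[0, 0, 3, 0]
Event 6: SEND 3->1: VV[3][3]++ -> VV[3]=[0, 0, 0, 2], msg_vec=[0, 0, 0, 2]; VV[1]=max(VV[1],msg_vec) then VV[1][1]++ -> VV[1]=[0, 3, 2, 2]
Event 3 stamp: [0, 0, 0, 1]
Event 4 stamp: [0, 2, 2, 0]
[0, 0, 0, 1] <= [0, 2, 2, 0]? False
[0, 2, 2, 0] <= [0, 0, 0, 1]? False
Relation: concurrent

Answer: concurrent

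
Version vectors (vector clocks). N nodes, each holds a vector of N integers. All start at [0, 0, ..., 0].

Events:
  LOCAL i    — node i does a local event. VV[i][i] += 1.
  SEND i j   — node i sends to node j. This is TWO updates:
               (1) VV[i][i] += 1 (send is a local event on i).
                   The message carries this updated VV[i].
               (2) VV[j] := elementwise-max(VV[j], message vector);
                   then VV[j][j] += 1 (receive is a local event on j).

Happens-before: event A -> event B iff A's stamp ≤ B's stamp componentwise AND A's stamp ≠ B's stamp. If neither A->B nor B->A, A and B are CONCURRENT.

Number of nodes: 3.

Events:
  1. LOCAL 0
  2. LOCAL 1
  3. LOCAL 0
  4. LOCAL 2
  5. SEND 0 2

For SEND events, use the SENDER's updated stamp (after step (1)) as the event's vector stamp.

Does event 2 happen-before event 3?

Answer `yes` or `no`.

Initial: VV[0]=[0, 0, 0]
Initial: VV[1]=[0, 0, 0]
Initial: VV[2]=[0, 0, 0]
Event 1: LOCAL 0: VV[0][0]++ -> VV[0]=[1, 0, 0]
Event 2: LOCAL 1: VV[1][1]++ -> VV[1]=[0, 1, 0]
Event 3: LOCAL 0: VV[0][0]++ -> VV[0]=[2, 0, 0]
Event 4: LOCAL 2: VV[2][2]++ -> VV[2]=[0, 0, 1]
Event 5: SEND 0->2: VV[0][0]++ -> VV[0]=[3, 0, 0], msg_vec=[3, 0, 0]; VV[2]=max(VV[2],msg_vec) then VV[2][2]++ -> VV[2]=[3, 0, 2]
Event 2 stamp: [0, 1, 0]
Event 3 stamp: [2, 0, 0]
[0, 1, 0] <= [2, 0, 0]? False. Equal? False. Happens-before: False

Answer: no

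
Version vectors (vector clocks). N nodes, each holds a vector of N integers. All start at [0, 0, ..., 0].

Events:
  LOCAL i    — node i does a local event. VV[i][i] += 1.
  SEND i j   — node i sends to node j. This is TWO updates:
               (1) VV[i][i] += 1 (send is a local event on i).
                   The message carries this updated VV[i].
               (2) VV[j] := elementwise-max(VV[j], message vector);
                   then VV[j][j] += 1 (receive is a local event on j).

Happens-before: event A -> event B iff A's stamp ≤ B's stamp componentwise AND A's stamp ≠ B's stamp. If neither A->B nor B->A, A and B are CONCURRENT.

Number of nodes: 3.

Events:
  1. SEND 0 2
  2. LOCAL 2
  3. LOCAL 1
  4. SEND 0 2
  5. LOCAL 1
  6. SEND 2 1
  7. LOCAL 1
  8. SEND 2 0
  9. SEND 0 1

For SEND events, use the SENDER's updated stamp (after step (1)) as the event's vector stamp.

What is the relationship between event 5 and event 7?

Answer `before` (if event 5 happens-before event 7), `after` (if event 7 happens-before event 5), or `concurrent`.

Answer: before

Derivation:
Initial: VV[0]=[0, 0, 0]
Initial: VV[1]=[0, 0, 0]
Initial: VV[2]=[0, 0, 0]
Event 1: SEND 0->2: VV[0][0]++ -> VV[0]=[1, 0, 0], msg_vec=[1, 0, 0]; VV[2]=max(VV[2],msg_vec) then VV[2][2]++ -> VV[2]=[1, 0, 1]
Event 2: LOCAL 2: VV[2][2]++ -> VV[2]=[1, 0, 2]
Event 3: LOCAL 1: VV[1][1]++ -> VV[1]=[0, 1, 0]
Event 4: SEND 0->2: VV[0][0]++ -> VV[0]=[2, 0, 0], msg_vec=[2, 0, 0]; VV[2]=max(VV[2],msg_vec) then VV[2][2]++ -> VV[2]=[2, 0, 3]
Event 5: LOCAL 1: VV[1][1]++ -> VV[1]=[0, 2, 0]
Event 6: SEND 2->1: VV[2][2]++ -> VV[2]=[2, 0, 4], msg_vec=[2, 0, 4]; VV[1]=max(VV[1],msg_vec) then VV[1][1]++ -> VV[1]=[2, 3, 4]
Event 7: LOCAL 1: VV[1][1]++ -> VV[1]=[2, 4, 4]
Event 8: SEND 2->0: VV[2][2]++ -> VV[2]=[2, 0, 5], msg_vec=[2, 0, 5]; VV[0]=max(VV[0],msg_vec) then VV[0][0]++ -> VV[0]=[3, 0, 5]
Event 9: SEND 0->1: VV[0][0]++ -> VV[0]=[4, 0, 5], msg_vec=[4, 0, 5]; VV[1]=max(VV[1],msg_vec) then VV[1][1]++ -> VV[1]=[4, 5, 5]
Event 5 stamp: [0, 2, 0]
Event 7 stamp: [2, 4, 4]
[0, 2, 0] <= [2, 4, 4]? True
[2, 4, 4] <= [0, 2, 0]? False
Relation: before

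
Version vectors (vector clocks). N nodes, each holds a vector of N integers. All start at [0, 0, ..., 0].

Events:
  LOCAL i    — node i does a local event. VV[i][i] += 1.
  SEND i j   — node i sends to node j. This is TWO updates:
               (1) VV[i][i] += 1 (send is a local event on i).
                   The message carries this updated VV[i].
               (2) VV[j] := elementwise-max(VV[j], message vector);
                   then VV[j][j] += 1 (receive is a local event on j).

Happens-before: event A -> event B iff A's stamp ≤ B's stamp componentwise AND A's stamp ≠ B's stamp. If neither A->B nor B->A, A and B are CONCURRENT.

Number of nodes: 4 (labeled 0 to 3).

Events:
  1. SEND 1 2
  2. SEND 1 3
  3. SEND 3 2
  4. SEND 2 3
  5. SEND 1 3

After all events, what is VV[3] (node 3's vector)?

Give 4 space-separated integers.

Initial: VV[0]=[0, 0, 0, 0]
Initial: VV[1]=[0, 0, 0, 0]
Initial: VV[2]=[0, 0, 0, 0]
Initial: VV[3]=[0, 0, 0, 0]
Event 1: SEND 1->2: VV[1][1]++ -> VV[1]=[0, 1, 0, 0], msg_vec=[0, 1, 0, 0]; VV[2]=max(VV[2],msg_vec) then VV[2][2]++ -> VV[2]=[0, 1, 1, 0]
Event 2: SEND 1->3: VV[1][1]++ -> VV[1]=[0, 2, 0, 0], msg_vec=[0, 2, 0, 0]; VV[3]=max(VV[3],msg_vec) then VV[3][3]++ -> VV[3]=[0, 2, 0, 1]
Event 3: SEND 3->2: VV[3][3]++ -> VV[3]=[0, 2, 0, 2], msg_vec=[0, 2, 0, 2]; VV[2]=max(VV[2],msg_vec) then VV[2][2]++ -> VV[2]=[0, 2, 2, 2]
Event 4: SEND 2->3: VV[2][2]++ -> VV[2]=[0, 2, 3, 2], msg_vec=[0, 2, 3, 2]; VV[3]=max(VV[3],msg_vec) then VV[3][3]++ -> VV[3]=[0, 2, 3, 3]
Event 5: SEND 1->3: VV[1][1]++ -> VV[1]=[0, 3, 0, 0], msg_vec=[0, 3, 0, 0]; VV[3]=max(VV[3],msg_vec) then VV[3][3]++ -> VV[3]=[0, 3, 3, 4]
Final vectors: VV[0]=[0, 0, 0, 0]; VV[1]=[0, 3, 0, 0]; VV[2]=[0, 2, 3, 2]; VV[3]=[0, 3, 3, 4]

Answer: 0 3 3 4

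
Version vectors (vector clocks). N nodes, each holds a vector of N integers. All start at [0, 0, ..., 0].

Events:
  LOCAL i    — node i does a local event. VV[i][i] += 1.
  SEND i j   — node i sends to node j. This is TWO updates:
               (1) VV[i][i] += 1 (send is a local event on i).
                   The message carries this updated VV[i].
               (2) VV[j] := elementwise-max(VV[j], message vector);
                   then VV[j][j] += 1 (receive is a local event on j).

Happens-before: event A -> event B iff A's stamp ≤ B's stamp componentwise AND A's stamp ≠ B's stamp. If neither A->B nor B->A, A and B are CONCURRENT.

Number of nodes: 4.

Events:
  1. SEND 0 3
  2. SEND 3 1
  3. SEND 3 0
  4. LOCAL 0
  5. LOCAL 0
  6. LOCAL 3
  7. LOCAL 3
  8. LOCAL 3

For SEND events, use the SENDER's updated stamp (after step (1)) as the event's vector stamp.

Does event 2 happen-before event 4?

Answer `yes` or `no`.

Answer: yes

Derivation:
Initial: VV[0]=[0, 0, 0, 0]
Initial: VV[1]=[0, 0, 0, 0]
Initial: VV[2]=[0, 0, 0, 0]
Initial: VV[3]=[0, 0, 0, 0]
Event 1: SEND 0->3: VV[0][0]++ -> VV[0]=[1, 0, 0, 0], msg_vec=[1, 0, 0, 0]; VV[3]=max(VV[3],msg_vec) then VV[3][3]++ -> VV[3]=[1, 0, 0, 1]
Event 2: SEND 3->1: VV[3][3]++ -> VV[3]=[1, 0, 0, 2], msg_vec=[1, 0, 0, 2]; VV[1]=max(VV[1],msg_vec) then VV[1][1]++ -> VV[1]=[1, 1, 0, 2]
Event 3: SEND 3->0: VV[3][3]++ -> VV[3]=[1, 0, 0, 3], msg_vec=[1, 0, 0, 3]; VV[0]=max(VV[0],msg_vec) then VV[0][0]++ -> VV[0]=[2, 0, 0, 3]
Event 4: LOCAL 0: VV[0][0]++ -> VV[0]=[3, 0, 0, 3]
Event 5: LOCAL 0: VV[0][0]++ -> VV[0]=[4, 0, 0, 3]
Event 6: LOCAL 3: VV[3][3]++ -> VV[3]=[1, 0, 0, 4]
Event 7: LOCAL 3: VV[3][3]++ -> VV[3]=[1, 0, 0, 5]
Event 8: LOCAL 3: VV[3][3]++ -> VV[3]=[1, 0, 0, 6]
Event 2 stamp: [1, 0, 0, 2]
Event 4 stamp: [3, 0, 0, 3]
[1, 0, 0, 2] <= [3, 0, 0, 3]? True. Equal? False. Happens-before: True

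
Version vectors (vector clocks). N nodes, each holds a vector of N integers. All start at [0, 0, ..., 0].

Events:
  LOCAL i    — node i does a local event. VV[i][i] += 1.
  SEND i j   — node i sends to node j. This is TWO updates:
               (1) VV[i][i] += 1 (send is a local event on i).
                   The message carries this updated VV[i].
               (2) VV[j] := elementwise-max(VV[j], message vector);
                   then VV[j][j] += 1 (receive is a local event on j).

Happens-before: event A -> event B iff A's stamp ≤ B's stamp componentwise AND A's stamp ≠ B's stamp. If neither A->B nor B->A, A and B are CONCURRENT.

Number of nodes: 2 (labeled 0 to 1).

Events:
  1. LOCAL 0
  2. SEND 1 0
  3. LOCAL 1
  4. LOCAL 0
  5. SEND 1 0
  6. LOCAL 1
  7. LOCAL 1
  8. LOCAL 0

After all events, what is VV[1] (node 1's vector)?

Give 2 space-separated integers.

Initial: VV[0]=[0, 0]
Initial: VV[1]=[0, 0]
Event 1: LOCAL 0: VV[0][0]++ -> VV[0]=[1, 0]
Event 2: SEND 1->0: VV[1][1]++ -> VV[1]=[0, 1], msg_vec=[0, 1]; VV[0]=max(VV[0],msg_vec) then VV[0][0]++ -> VV[0]=[2, 1]
Event 3: LOCAL 1: VV[1][1]++ -> VV[1]=[0, 2]
Event 4: LOCAL 0: VV[0][0]++ -> VV[0]=[3, 1]
Event 5: SEND 1->0: VV[1][1]++ -> VV[1]=[0, 3], msg_vec=[0, 3]; VV[0]=max(VV[0],msg_vec) then VV[0][0]++ -> VV[0]=[4, 3]
Event 6: LOCAL 1: VV[1][1]++ -> VV[1]=[0, 4]
Event 7: LOCAL 1: VV[1][1]++ -> VV[1]=[0, 5]
Event 8: LOCAL 0: VV[0][0]++ -> VV[0]=[5, 3]
Final vectors: VV[0]=[5, 3]; VV[1]=[0, 5]

Answer: 0 5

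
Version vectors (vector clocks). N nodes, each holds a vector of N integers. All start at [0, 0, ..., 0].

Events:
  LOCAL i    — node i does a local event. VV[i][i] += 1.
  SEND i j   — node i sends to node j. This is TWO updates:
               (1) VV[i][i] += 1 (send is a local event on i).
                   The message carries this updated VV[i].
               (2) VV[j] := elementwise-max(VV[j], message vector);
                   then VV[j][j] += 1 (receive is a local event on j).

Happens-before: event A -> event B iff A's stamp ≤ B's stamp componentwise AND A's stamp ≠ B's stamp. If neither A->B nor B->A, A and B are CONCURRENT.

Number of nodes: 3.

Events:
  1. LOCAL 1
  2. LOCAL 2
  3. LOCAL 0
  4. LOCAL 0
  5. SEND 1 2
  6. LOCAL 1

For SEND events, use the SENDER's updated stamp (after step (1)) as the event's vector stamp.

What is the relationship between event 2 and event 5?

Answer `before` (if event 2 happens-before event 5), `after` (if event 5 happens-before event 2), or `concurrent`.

Initial: VV[0]=[0, 0, 0]
Initial: VV[1]=[0, 0, 0]
Initial: VV[2]=[0, 0, 0]
Event 1: LOCAL 1: VV[1][1]++ -> VV[1]=[0, 1, 0]
Event 2: LOCAL 2: VV[2][2]++ -> VV[2]=[0, 0, 1]
Event 3: LOCAL 0: VV[0][0]++ -> VV[0]=[1, 0, 0]
Event 4: LOCAL 0: VV[0][0]++ -> VV[0]=[2, 0, 0]
Event 5: SEND 1->2: VV[1][1]++ -> VV[1]=[0, 2, 0], msg_vec=[0, 2, 0]; VV[2]=max(VV[2],msg_vec) then VV[2][2]++ -> VV[2]=[0, 2, 2]
Event 6: LOCAL 1: VV[1][1]++ -> VV[1]=[0, 3, 0]
Event 2 stamp: [0, 0, 1]
Event 5 stamp: [0, 2, 0]
[0, 0, 1] <= [0, 2, 0]? False
[0, 2, 0] <= [0, 0, 1]? False
Relation: concurrent

Answer: concurrent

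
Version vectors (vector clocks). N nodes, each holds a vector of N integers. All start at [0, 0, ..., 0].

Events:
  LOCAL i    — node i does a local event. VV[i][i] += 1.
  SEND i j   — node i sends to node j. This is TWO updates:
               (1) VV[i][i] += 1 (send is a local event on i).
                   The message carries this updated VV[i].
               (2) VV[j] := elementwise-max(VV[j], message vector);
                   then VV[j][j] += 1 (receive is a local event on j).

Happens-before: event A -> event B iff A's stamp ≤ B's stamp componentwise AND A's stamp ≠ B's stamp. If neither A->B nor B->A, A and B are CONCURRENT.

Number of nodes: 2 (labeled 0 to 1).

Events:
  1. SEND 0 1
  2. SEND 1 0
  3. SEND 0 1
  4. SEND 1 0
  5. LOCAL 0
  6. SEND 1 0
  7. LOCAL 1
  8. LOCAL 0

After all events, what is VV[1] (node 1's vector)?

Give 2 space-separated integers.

Initial: VV[0]=[0, 0]
Initial: VV[1]=[0, 0]
Event 1: SEND 0->1: VV[0][0]++ -> VV[0]=[1, 0], msg_vec=[1, 0]; VV[1]=max(VV[1],msg_vec) then VV[1][1]++ -> VV[1]=[1, 1]
Event 2: SEND 1->0: VV[1][1]++ -> VV[1]=[1, 2], msg_vec=[1, 2]; VV[0]=max(VV[0],msg_vec) then VV[0][0]++ -> VV[0]=[2, 2]
Event 3: SEND 0->1: VV[0][0]++ -> VV[0]=[3, 2], msg_vec=[3, 2]; VV[1]=max(VV[1],msg_vec) then VV[1][1]++ -> VV[1]=[3, 3]
Event 4: SEND 1->0: VV[1][1]++ -> VV[1]=[3, 4], msg_vec=[3, 4]; VV[0]=max(VV[0],msg_vec) then VV[0][0]++ -> VV[0]=[4, 4]
Event 5: LOCAL 0: VV[0][0]++ -> VV[0]=[5, 4]
Event 6: SEND 1->0: VV[1][1]++ -> VV[1]=[3, 5], msg_vec=[3, 5]; VV[0]=max(VV[0],msg_vec) then VV[0][0]++ -> VV[0]=[6, 5]
Event 7: LOCAL 1: VV[1][1]++ -> VV[1]=[3, 6]
Event 8: LOCAL 0: VV[0][0]++ -> VV[0]=[7, 5]
Final vectors: VV[0]=[7, 5]; VV[1]=[3, 6]

Answer: 3 6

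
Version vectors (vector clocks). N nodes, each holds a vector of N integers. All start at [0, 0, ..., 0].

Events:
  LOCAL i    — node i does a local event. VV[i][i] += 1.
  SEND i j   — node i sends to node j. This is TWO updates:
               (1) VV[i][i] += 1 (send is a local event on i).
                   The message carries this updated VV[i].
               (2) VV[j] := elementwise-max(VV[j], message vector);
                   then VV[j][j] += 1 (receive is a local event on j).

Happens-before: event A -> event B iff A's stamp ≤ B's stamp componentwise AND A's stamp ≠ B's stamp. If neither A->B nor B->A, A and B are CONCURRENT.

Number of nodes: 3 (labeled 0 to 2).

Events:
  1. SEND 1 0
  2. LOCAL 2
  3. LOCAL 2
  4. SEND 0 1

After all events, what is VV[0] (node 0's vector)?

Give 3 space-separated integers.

Answer: 2 1 0

Derivation:
Initial: VV[0]=[0, 0, 0]
Initial: VV[1]=[0, 0, 0]
Initial: VV[2]=[0, 0, 0]
Event 1: SEND 1->0: VV[1][1]++ -> VV[1]=[0, 1, 0], msg_vec=[0, 1, 0]; VV[0]=max(VV[0],msg_vec) then VV[0][0]++ -> VV[0]=[1, 1, 0]
Event 2: LOCAL 2: VV[2][2]++ -> VV[2]=[0, 0, 1]
Event 3: LOCAL 2: VV[2][2]++ -> VV[2]=[0, 0, 2]
Event 4: SEND 0->1: VV[0][0]++ -> VV[0]=[2, 1, 0], msg_vec=[2, 1, 0]; VV[1]=max(VV[1],msg_vec) then VV[1][1]++ -> VV[1]=[2, 2, 0]
Final vectors: VV[0]=[2, 1, 0]; VV[1]=[2, 2, 0]; VV[2]=[0, 0, 2]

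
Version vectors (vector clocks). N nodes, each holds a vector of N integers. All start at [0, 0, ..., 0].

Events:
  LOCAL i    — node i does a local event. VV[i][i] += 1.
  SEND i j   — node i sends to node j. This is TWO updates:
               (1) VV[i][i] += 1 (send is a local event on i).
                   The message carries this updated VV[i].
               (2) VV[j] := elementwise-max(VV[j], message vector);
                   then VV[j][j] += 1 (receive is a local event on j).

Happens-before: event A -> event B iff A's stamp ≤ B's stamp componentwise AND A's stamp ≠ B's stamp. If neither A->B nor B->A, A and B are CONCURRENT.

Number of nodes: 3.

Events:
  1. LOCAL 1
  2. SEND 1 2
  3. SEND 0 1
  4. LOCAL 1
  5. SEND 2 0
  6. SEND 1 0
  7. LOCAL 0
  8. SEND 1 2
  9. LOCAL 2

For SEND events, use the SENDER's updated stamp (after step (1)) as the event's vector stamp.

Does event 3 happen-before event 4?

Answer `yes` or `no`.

Answer: yes

Derivation:
Initial: VV[0]=[0, 0, 0]
Initial: VV[1]=[0, 0, 0]
Initial: VV[2]=[0, 0, 0]
Event 1: LOCAL 1: VV[1][1]++ -> VV[1]=[0, 1, 0]
Event 2: SEND 1->2: VV[1][1]++ -> VV[1]=[0, 2, 0], msg_vec=[0, 2, 0]; VV[2]=max(VV[2],msg_vec) then VV[2][2]++ -> VV[2]=[0, 2, 1]
Event 3: SEND 0->1: VV[0][0]++ -> VV[0]=[1, 0, 0], msg_vec=[1, 0, 0]; VV[1]=max(VV[1],msg_vec) then VV[1][1]++ -> VV[1]=[1, 3, 0]
Event 4: LOCAL 1: VV[1][1]++ -> VV[1]=[1, 4, 0]
Event 5: SEND 2->0: VV[2][2]++ -> VV[2]=[0, 2, 2], msg_vec=[0, 2, 2]; VV[0]=max(VV[0],msg_vec) then VV[0][0]++ -> VV[0]=[2, 2, 2]
Event 6: SEND 1->0: VV[1][1]++ -> VV[1]=[1, 5, 0], msg_vec=[1, 5, 0]; VV[0]=max(VV[0],msg_vec) then VV[0][0]++ -> VV[0]=[3, 5, 2]
Event 7: LOCAL 0: VV[0][0]++ -> VV[0]=[4, 5, 2]
Event 8: SEND 1->2: VV[1][1]++ -> VV[1]=[1, 6, 0], msg_vec=[1, 6, 0]; VV[2]=max(VV[2],msg_vec) then VV[2][2]++ -> VV[2]=[1, 6, 3]
Event 9: LOCAL 2: VV[2][2]++ -> VV[2]=[1, 6, 4]
Event 3 stamp: [1, 0, 0]
Event 4 stamp: [1, 4, 0]
[1, 0, 0] <= [1, 4, 0]? True. Equal? False. Happens-before: True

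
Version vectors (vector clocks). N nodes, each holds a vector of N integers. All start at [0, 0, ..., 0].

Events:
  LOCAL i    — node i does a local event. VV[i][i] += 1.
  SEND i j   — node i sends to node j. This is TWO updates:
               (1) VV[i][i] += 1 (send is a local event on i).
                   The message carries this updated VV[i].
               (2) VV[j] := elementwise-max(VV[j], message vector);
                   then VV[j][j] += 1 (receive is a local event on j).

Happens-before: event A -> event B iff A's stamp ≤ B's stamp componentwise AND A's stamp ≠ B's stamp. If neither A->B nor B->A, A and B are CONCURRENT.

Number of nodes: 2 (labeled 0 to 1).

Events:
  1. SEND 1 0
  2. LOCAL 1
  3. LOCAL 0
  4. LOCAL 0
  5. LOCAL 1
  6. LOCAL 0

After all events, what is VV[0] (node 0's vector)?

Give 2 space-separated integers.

Initial: VV[0]=[0, 0]
Initial: VV[1]=[0, 0]
Event 1: SEND 1->0: VV[1][1]++ -> VV[1]=[0, 1], msg_vec=[0, 1]; VV[0]=max(VV[0],msg_vec) then VV[0][0]++ -> VV[0]=[1, 1]
Event 2: LOCAL 1: VV[1][1]++ -> VV[1]=[0, 2]
Event 3: LOCAL 0: VV[0][0]++ -> VV[0]=[2, 1]
Event 4: LOCAL 0: VV[0][0]++ -> VV[0]=[3, 1]
Event 5: LOCAL 1: VV[1][1]++ -> VV[1]=[0, 3]
Event 6: LOCAL 0: VV[0][0]++ -> VV[0]=[4, 1]
Final vectors: VV[0]=[4, 1]; VV[1]=[0, 3]

Answer: 4 1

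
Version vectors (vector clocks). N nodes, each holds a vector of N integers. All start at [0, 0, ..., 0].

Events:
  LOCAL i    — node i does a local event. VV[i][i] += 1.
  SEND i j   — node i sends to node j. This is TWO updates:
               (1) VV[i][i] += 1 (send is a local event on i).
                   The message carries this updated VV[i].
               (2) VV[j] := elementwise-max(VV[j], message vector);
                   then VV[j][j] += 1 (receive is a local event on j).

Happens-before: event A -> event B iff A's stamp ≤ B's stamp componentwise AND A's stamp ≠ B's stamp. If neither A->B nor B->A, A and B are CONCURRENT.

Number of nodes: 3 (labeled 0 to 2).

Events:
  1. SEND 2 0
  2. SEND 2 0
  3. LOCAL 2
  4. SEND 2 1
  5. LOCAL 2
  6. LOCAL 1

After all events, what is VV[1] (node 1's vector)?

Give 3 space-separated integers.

Initial: VV[0]=[0, 0, 0]
Initial: VV[1]=[0, 0, 0]
Initial: VV[2]=[0, 0, 0]
Event 1: SEND 2->0: VV[2][2]++ -> VV[2]=[0, 0, 1], msg_vec=[0, 0, 1]; VV[0]=max(VV[0],msg_vec) then VV[0][0]++ -> VV[0]=[1, 0, 1]
Event 2: SEND 2->0: VV[2][2]++ -> VV[2]=[0, 0, 2], msg_vec=[0, 0, 2]; VV[0]=max(VV[0],msg_vec) then VV[0][0]++ -> VV[0]=[2, 0, 2]
Event 3: LOCAL 2: VV[2][2]++ -> VV[2]=[0, 0, 3]
Event 4: SEND 2->1: VV[2][2]++ -> VV[2]=[0, 0, 4], msg_vec=[0, 0, 4]; VV[1]=max(VV[1],msg_vec) then VV[1][1]++ -> VV[1]=[0, 1, 4]
Event 5: LOCAL 2: VV[2][2]++ -> VV[2]=[0, 0, 5]
Event 6: LOCAL 1: VV[1][1]++ -> VV[1]=[0, 2, 4]
Final vectors: VV[0]=[2, 0, 2]; VV[1]=[0, 2, 4]; VV[2]=[0, 0, 5]

Answer: 0 2 4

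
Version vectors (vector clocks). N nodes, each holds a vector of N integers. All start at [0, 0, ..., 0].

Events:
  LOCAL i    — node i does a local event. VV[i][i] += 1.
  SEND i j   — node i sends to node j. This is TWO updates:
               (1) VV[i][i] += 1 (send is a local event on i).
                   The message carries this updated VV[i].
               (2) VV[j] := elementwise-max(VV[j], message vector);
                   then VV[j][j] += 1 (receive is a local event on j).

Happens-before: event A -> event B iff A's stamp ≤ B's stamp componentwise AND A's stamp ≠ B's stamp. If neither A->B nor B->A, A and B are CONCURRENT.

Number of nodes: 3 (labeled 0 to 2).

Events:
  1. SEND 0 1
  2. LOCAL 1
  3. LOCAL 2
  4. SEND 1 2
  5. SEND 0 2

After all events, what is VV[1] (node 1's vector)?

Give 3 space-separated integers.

Initial: VV[0]=[0, 0, 0]
Initial: VV[1]=[0, 0, 0]
Initial: VV[2]=[0, 0, 0]
Event 1: SEND 0->1: VV[0][0]++ -> VV[0]=[1, 0, 0], msg_vec=[1, 0, 0]; VV[1]=max(VV[1],msg_vec) then VV[1][1]++ -> VV[1]=[1, 1, 0]
Event 2: LOCAL 1: VV[1][1]++ -> VV[1]=[1, 2, 0]
Event 3: LOCAL 2: VV[2][2]++ -> VV[2]=[0, 0, 1]
Event 4: SEND 1->2: VV[1][1]++ -> VV[1]=[1, 3, 0], msg_vec=[1, 3, 0]; VV[2]=max(VV[2],msg_vec) then VV[2][2]++ -> VV[2]=[1, 3, 2]
Event 5: SEND 0->2: VV[0][0]++ -> VV[0]=[2, 0, 0], msg_vec=[2, 0, 0]; VV[2]=max(VV[2],msg_vec) then VV[2][2]++ -> VV[2]=[2, 3, 3]
Final vectors: VV[0]=[2, 0, 0]; VV[1]=[1, 3, 0]; VV[2]=[2, 3, 3]

Answer: 1 3 0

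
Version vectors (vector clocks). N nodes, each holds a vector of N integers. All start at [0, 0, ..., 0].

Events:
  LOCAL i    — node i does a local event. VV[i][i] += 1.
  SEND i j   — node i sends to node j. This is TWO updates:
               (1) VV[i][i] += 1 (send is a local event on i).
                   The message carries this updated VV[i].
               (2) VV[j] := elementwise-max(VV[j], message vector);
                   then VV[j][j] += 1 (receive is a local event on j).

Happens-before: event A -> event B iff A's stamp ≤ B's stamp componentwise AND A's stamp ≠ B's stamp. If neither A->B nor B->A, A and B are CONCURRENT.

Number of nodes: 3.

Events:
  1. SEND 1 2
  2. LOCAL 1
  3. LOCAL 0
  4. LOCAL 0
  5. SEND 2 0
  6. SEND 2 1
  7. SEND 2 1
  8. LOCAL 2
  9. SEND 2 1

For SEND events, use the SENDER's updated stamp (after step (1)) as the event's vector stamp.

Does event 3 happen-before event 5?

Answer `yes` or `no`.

Answer: no

Derivation:
Initial: VV[0]=[0, 0, 0]
Initial: VV[1]=[0, 0, 0]
Initial: VV[2]=[0, 0, 0]
Event 1: SEND 1->2: VV[1][1]++ -> VV[1]=[0, 1, 0], msg_vec=[0, 1, 0]; VV[2]=max(VV[2],msg_vec) then VV[2][2]++ -> VV[2]=[0, 1, 1]
Event 2: LOCAL 1: VV[1][1]++ -> VV[1]=[0, 2, 0]
Event 3: LOCAL 0: VV[0][0]++ -> VV[0]=[1, 0, 0]
Event 4: LOCAL 0: VV[0][0]++ -> VV[0]=[2, 0, 0]
Event 5: SEND 2->0: VV[2][2]++ -> VV[2]=[0, 1, 2], msg_vec=[0, 1, 2]; VV[0]=max(VV[0],msg_vec) then VV[0][0]++ -> VV[0]=[3, 1, 2]
Event 6: SEND 2->1: VV[2][2]++ -> VV[2]=[0, 1, 3], msg_vec=[0, 1, 3]; VV[1]=max(VV[1],msg_vec) then VV[1][1]++ -> VV[1]=[0, 3, 3]
Event 7: SEND 2->1: VV[2][2]++ -> VV[2]=[0, 1, 4], msg_vec=[0, 1, 4]; VV[1]=max(VV[1],msg_vec) then VV[1][1]++ -> VV[1]=[0, 4, 4]
Event 8: LOCAL 2: VV[2][2]++ -> VV[2]=[0, 1, 5]
Event 9: SEND 2->1: VV[2][2]++ -> VV[2]=[0, 1, 6], msg_vec=[0, 1, 6]; VV[1]=max(VV[1],msg_vec) then VV[1][1]++ -> VV[1]=[0, 5, 6]
Event 3 stamp: [1, 0, 0]
Event 5 stamp: [0, 1, 2]
[1, 0, 0] <= [0, 1, 2]? False. Equal? False. Happens-before: False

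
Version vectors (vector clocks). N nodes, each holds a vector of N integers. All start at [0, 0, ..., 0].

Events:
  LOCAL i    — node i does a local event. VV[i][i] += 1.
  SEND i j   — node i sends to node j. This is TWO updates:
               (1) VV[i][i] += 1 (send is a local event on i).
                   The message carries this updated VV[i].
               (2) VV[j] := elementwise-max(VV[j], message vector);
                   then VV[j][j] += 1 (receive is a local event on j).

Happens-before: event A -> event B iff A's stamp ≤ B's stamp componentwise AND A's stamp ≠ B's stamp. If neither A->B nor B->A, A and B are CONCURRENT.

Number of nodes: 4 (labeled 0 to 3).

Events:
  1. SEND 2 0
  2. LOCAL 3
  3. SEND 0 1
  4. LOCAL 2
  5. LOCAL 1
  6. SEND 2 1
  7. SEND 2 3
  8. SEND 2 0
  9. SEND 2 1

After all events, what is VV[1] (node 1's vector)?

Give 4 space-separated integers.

Answer: 2 4 6 0

Derivation:
Initial: VV[0]=[0, 0, 0, 0]
Initial: VV[1]=[0, 0, 0, 0]
Initial: VV[2]=[0, 0, 0, 0]
Initial: VV[3]=[0, 0, 0, 0]
Event 1: SEND 2->0: VV[2][2]++ -> VV[2]=[0, 0, 1, 0], msg_vec=[0, 0, 1, 0]; VV[0]=max(VV[0],msg_vec) then VV[0][0]++ -> VV[0]=[1, 0, 1, 0]
Event 2: LOCAL 3: VV[3][3]++ -> VV[3]=[0, 0, 0, 1]
Event 3: SEND 0->1: VV[0][0]++ -> VV[0]=[2, 0, 1, 0], msg_vec=[2, 0, 1, 0]; VV[1]=max(VV[1],msg_vec) then VV[1][1]++ -> VV[1]=[2, 1, 1, 0]
Event 4: LOCAL 2: VV[2][2]++ -> VV[2]=[0, 0, 2, 0]
Event 5: LOCAL 1: VV[1][1]++ -> VV[1]=[2, 2, 1, 0]
Event 6: SEND 2->1: VV[2][2]++ -> VV[2]=[0, 0, 3, 0], msg_vec=[0, 0, 3, 0]; VV[1]=max(VV[1],msg_vec) then VV[1][1]++ -> VV[1]=[2, 3, 3, 0]
Event 7: SEND 2->3: VV[2][2]++ -> VV[2]=[0, 0, 4, 0], msg_vec=[0, 0, 4, 0]; VV[3]=max(VV[3],msg_vec) then VV[3][3]++ -> VV[3]=[0, 0, 4, 2]
Event 8: SEND 2->0: VV[2][2]++ -> VV[2]=[0, 0, 5, 0], msg_vec=[0, 0, 5, 0]; VV[0]=max(VV[0],msg_vec) then VV[0][0]++ -> VV[0]=[3, 0, 5, 0]
Event 9: SEND 2->1: VV[2][2]++ -> VV[2]=[0, 0, 6, 0], msg_vec=[0, 0, 6, 0]; VV[1]=max(VV[1],msg_vec) then VV[1][1]++ -> VV[1]=[2, 4, 6, 0]
Final vectors: VV[0]=[3, 0, 5, 0]; VV[1]=[2, 4, 6, 0]; VV[2]=[0, 0, 6, 0]; VV[3]=[0, 0, 4, 2]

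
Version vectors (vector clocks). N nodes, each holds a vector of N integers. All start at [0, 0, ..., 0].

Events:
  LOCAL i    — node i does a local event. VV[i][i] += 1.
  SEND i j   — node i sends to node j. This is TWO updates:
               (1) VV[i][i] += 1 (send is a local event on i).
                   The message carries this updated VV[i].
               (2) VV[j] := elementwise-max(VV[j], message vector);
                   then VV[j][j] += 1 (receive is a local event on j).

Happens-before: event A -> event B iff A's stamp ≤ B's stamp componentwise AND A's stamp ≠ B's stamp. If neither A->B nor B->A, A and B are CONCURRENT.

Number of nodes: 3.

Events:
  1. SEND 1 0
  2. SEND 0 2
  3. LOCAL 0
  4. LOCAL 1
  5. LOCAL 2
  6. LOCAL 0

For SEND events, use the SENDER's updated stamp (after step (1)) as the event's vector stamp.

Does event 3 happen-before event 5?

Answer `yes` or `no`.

Answer: no

Derivation:
Initial: VV[0]=[0, 0, 0]
Initial: VV[1]=[0, 0, 0]
Initial: VV[2]=[0, 0, 0]
Event 1: SEND 1->0: VV[1][1]++ -> VV[1]=[0, 1, 0], msg_vec=[0, 1, 0]; VV[0]=max(VV[0],msg_vec) then VV[0][0]++ -> VV[0]=[1, 1, 0]
Event 2: SEND 0->2: VV[0][0]++ -> VV[0]=[2, 1, 0], msg_vec=[2, 1, 0]; VV[2]=max(VV[2],msg_vec) then VV[2][2]++ -> VV[2]=[2, 1, 1]
Event 3: LOCAL 0: VV[0][0]++ -> VV[0]=[3, 1, 0]
Event 4: LOCAL 1: VV[1][1]++ -> VV[1]=[0, 2, 0]
Event 5: LOCAL 2: VV[2][2]++ -> VV[2]=[2, 1, 2]
Event 6: LOCAL 0: VV[0][0]++ -> VV[0]=[4, 1, 0]
Event 3 stamp: [3, 1, 0]
Event 5 stamp: [2, 1, 2]
[3, 1, 0] <= [2, 1, 2]? False. Equal? False. Happens-before: False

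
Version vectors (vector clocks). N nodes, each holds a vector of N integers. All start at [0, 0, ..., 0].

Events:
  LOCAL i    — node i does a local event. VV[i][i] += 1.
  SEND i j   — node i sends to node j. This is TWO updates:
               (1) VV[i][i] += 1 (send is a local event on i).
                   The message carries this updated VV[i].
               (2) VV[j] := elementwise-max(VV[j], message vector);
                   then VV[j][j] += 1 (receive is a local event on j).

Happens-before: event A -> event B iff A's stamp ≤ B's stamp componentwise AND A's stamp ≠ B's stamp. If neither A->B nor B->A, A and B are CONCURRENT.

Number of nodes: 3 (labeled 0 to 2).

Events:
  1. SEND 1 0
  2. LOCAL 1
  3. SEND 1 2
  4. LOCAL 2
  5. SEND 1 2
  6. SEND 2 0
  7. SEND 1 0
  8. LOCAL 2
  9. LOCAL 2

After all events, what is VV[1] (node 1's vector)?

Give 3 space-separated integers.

Answer: 0 5 0

Derivation:
Initial: VV[0]=[0, 0, 0]
Initial: VV[1]=[0, 0, 0]
Initial: VV[2]=[0, 0, 0]
Event 1: SEND 1->0: VV[1][1]++ -> VV[1]=[0, 1, 0], msg_vec=[0, 1, 0]; VV[0]=max(VV[0],msg_vec) then VV[0][0]++ -> VV[0]=[1, 1, 0]
Event 2: LOCAL 1: VV[1][1]++ -> VV[1]=[0, 2, 0]
Event 3: SEND 1->2: VV[1][1]++ -> VV[1]=[0, 3, 0], msg_vec=[0, 3, 0]; VV[2]=max(VV[2],msg_vec) then VV[2][2]++ -> VV[2]=[0, 3, 1]
Event 4: LOCAL 2: VV[2][2]++ -> VV[2]=[0, 3, 2]
Event 5: SEND 1->2: VV[1][1]++ -> VV[1]=[0, 4, 0], msg_vec=[0, 4, 0]; VV[2]=max(VV[2],msg_vec) then VV[2][2]++ -> VV[2]=[0, 4, 3]
Event 6: SEND 2->0: VV[2][2]++ -> VV[2]=[0, 4, 4], msg_vec=[0, 4, 4]; VV[0]=max(VV[0],msg_vec) then VV[0][0]++ -> VV[0]=[2, 4, 4]
Event 7: SEND 1->0: VV[1][1]++ -> VV[1]=[0, 5, 0], msg_vec=[0, 5, 0]; VV[0]=max(VV[0],msg_vec) then VV[0][0]++ -> VV[0]=[3, 5, 4]
Event 8: LOCAL 2: VV[2][2]++ -> VV[2]=[0, 4, 5]
Event 9: LOCAL 2: VV[2][2]++ -> VV[2]=[0, 4, 6]
Final vectors: VV[0]=[3, 5, 4]; VV[1]=[0, 5, 0]; VV[2]=[0, 4, 6]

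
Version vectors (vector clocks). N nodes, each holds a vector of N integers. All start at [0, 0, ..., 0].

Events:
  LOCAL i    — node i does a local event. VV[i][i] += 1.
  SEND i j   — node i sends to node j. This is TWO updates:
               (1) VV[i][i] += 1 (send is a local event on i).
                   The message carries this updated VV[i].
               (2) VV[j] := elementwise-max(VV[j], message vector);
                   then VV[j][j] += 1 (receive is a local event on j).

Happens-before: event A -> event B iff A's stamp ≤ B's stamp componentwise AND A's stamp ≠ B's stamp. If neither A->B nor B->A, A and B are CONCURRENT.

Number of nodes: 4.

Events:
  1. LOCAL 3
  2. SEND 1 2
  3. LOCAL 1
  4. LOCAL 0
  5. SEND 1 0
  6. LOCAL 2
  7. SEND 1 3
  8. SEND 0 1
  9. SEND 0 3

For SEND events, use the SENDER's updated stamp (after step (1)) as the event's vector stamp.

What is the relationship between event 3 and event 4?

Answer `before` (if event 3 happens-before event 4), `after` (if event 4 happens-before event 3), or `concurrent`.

Initial: VV[0]=[0, 0, 0, 0]
Initial: VV[1]=[0, 0, 0, 0]
Initial: VV[2]=[0, 0, 0, 0]
Initial: VV[3]=[0, 0, 0, 0]
Event 1: LOCAL 3: VV[3][3]++ -> VV[3]=[0, 0, 0, 1]
Event 2: SEND 1->2: VV[1][1]++ -> VV[1]=[0, 1, 0, 0], msg_vec=[0, 1, 0, 0]; VV[2]=max(VV[2],msg_vec) then VV[2][2]++ -> VV[2]=[0, 1, 1, 0]
Event 3: LOCAL 1: VV[1][1]++ -> VV[1]=[0, 2, 0, 0]
Event 4: LOCAL 0: VV[0][0]++ -> VV[0]=[1, 0, 0, 0]
Event 5: SEND 1->0: VV[1][1]++ -> VV[1]=[0, 3, 0, 0], msg_vec=[0, 3, 0, 0]; VV[0]=max(VV[0],msg_vec) then VV[0][0]++ -> VV[0]=[2, 3, 0, 0]
Event 6: LOCAL 2: VV[2][2]++ -> VV[2]=[0, 1, 2, 0]
Event 7: SEND 1->3: VV[1][1]++ -> VV[1]=[0, 4, 0, 0], msg_vec=[0, 4, 0, 0]; VV[3]=max(VV[3],msg_vec) then VV[3][3]++ -> VV[3]=[0, 4, 0, 2]
Event 8: SEND 0->1: VV[0][0]++ -> VV[0]=[3, 3, 0, 0], msg_vec=[3, 3, 0, 0]; VV[1]=max(VV[1],msg_vec) then VV[1][1]++ -> VV[1]=[3, 5, 0, 0]
Event 9: SEND 0->3: VV[0][0]++ -> VV[0]=[4, 3, 0, 0], msg_vec=[4, 3, 0, 0]; VV[3]=max(VV[3],msg_vec) then VV[3][3]++ -> VV[3]=[4, 4, 0, 3]
Event 3 stamp: [0, 2, 0, 0]
Event 4 stamp: [1, 0, 0, 0]
[0, 2, 0, 0] <= [1, 0, 0, 0]? False
[1, 0, 0, 0] <= [0, 2, 0, 0]? False
Relation: concurrent

Answer: concurrent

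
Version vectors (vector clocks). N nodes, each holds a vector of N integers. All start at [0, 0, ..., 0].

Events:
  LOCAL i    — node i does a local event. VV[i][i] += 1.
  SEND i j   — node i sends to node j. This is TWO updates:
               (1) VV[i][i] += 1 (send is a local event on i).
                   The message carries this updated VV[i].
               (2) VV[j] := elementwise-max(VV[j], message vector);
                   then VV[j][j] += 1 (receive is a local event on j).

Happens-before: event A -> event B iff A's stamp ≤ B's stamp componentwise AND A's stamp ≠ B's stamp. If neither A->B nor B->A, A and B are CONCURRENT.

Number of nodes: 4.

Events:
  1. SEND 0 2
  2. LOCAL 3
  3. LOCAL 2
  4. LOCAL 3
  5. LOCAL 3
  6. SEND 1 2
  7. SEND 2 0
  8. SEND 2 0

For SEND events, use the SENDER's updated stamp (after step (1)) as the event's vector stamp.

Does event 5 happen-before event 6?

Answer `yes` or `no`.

Answer: no

Derivation:
Initial: VV[0]=[0, 0, 0, 0]
Initial: VV[1]=[0, 0, 0, 0]
Initial: VV[2]=[0, 0, 0, 0]
Initial: VV[3]=[0, 0, 0, 0]
Event 1: SEND 0->2: VV[0][0]++ -> VV[0]=[1, 0, 0, 0], msg_vec=[1, 0, 0, 0]; VV[2]=max(VV[2],msg_vec) then VV[2][2]++ -> VV[2]=[1, 0, 1, 0]
Event 2: LOCAL 3: VV[3][3]++ -> VV[3]=[0, 0, 0, 1]
Event 3: LOCAL 2: VV[2][2]++ -> VV[2]=[1, 0, 2, 0]
Event 4: LOCAL 3: VV[3][3]++ -> VV[3]=[0, 0, 0, 2]
Event 5: LOCAL 3: VV[3][3]++ -> VV[3]=[0, 0, 0, 3]
Event 6: SEND 1->2: VV[1][1]++ -> VV[1]=[0, 1, 0, 0], msg_vec=[0, 1, 0, 0]; VV[2]=max(VV[2],msg_vec) then VV[2][2]++ -> VV[2]=[1, 1, 3, 0]
Event 7: SEND 2->0: VV[2][2]++ -> VV[2]=[1, 1, 4, 0], msg_vec=[1, 1, 4, 0]; VV[0]=max(VV[0],msg_vec) then VV[0][0]++ -> VV[0]=[2, 1, 4, 0]
Event 8: SEND 2->0: VV[2][2]++ -> VV[2]=[1, 1, 5, 0], msg_vec=[1, 1, 5, 0]; VV[0]=max(VV[0],msg_vec) then VV[0][0]++ -> VV[0]=[3, 1, 5, 0]
Event 5 stamp: [0, 0, 0, 3]
Event 6 stamp: [0, 1, 0, 0]
[0, 0, 0, 3] <= [0, 1, 0, 0]? False. Equal? False. Happens-before: False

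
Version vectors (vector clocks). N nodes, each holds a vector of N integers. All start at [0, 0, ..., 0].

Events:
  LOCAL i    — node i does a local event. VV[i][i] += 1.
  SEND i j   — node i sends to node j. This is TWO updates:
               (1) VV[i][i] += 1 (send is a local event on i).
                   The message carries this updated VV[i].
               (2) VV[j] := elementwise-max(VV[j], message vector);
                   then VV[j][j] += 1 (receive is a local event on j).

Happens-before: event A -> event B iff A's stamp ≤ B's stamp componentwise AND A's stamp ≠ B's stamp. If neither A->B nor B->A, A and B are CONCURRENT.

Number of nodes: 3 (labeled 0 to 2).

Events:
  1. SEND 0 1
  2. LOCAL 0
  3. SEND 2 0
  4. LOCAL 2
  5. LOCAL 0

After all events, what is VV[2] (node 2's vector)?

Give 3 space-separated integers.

Answer: 0 0 2

Derivation:
Initial: VV[0]=[0, 0, 0]
Initial: VV[1]=[0, 0, 0]
Initial: VV[2]=[0, 0, 0]
Event 1: SEND 0->1: VV[0][0]++ -> VV[0]=[1, 0, 0], msg_vec=[1, 0, 0]; VV[1]=max(VV[1],msg_vec) then VV[1][1]++ -> VV[1]=[1, 1, 0]
Event 2: LOCAL 0: VV[0][0]++ -> VV[0]=[2, 0, 0]
Event 3: SEND 2->0: VV[2][2]++ -> VV[2]=[0, 0, 1], msg_vec=[0, 0, 1]; VV[0]=max(VV[0],msg_vec) then VV[0][0]++ -> VV[0]=[3, 0, 1]
Event 4: LOCAL 2: VV[2][2]++ -> VV[2]=[0, 0, 2]
Event 5: LOCAL 0: VV[0][0]++ -> VV[0]=[4, 0, 1]
Final vectors: VV[0]=[4, 0, 1]; VV[1]=[1, 1, 0]; VV[2]=[0, 0, 2]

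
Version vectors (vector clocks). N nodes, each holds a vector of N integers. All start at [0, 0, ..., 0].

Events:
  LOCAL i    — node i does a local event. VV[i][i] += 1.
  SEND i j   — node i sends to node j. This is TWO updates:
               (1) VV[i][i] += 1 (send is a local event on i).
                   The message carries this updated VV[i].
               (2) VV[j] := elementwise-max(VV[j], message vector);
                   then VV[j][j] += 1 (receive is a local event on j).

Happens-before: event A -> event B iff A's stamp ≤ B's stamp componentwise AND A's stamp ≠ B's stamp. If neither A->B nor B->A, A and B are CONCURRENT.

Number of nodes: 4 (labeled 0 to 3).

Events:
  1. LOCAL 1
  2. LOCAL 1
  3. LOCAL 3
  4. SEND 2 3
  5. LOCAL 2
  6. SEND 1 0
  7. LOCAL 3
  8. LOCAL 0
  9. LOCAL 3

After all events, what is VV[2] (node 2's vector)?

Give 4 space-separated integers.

Answer: 0 0 2 0

Derivation:
Initial: VV[0]=[0, 0, 0, 0]
Initial: VV[1]=[0, 0, 0, 0]
Initial: VV[2]=[0, 0, 0, 0]
Initial: VV[3]=[0, 0, 0, 0]
Event 1: LOCAL 1: VV[1][1]++ -> VV[1]=[0, 1, 0, 0]
Event 2: LOCAL 1: VV[1][1]++ -> VV[1]=[0, 2, 0, 0]
Event 3: LOCAL 3: VV[3][3]++ -> VV[3]=[0, 0, 0, 1]
Event 4: SEND 2->3: VV[2][2]++ -> VV[2]=[0, 0, 1, 0], msg_vec=[0, 0, 1, 0]; VV[3]=max(VV[3],msg_vec) then VV[3][3]++ -> VV[3]=[0, 0, 1, 2]
Event 5: LOCAL 2: VV[2][2]++ -> VV[2]=[0, 0, 2, 0]
Event 6: SEND 1->0: VV[1][1]++ -> VV[1]=[0, 3, 0, 0], msg_vec=[0, 3, 0, 0]; VV[0]=max(VV[0],msg_vec) then VV[0][0]++ -> VV[0]=[1, 3, 0, 0]
Event 7: LOCAL 3: VV[3][3]++ -> VV[3]=[0, 0, 1, 3]
Event 8: LOCAL 0: VV[0][0]++ -> VV[0]=[2, 3, 0, 0]
Event 9: LOCAL 3: VV[3][3]++ -> VV[3]=[0, 0, 1, 4]
Final vectors: VV[0]=[2, 3, 0, 0]; VV[1]=[0, 3, 0, 0]; VV[2]=[0, 0, 2, 0]; VV[3]=[0, 0, 1, 4]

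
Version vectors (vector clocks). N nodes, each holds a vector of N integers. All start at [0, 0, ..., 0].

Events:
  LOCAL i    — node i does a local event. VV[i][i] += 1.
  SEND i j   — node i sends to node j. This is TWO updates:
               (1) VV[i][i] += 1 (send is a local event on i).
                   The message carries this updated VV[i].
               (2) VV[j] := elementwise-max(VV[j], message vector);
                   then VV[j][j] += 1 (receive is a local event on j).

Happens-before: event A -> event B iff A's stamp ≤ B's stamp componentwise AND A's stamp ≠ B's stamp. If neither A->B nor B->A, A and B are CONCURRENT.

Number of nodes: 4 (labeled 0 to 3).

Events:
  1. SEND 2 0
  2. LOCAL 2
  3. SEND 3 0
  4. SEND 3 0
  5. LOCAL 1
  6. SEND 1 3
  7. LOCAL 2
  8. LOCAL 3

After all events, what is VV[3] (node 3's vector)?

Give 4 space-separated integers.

Answer: 0 2 0 4

Derivation:
Initial: VV[0]=[0, 0, 0, 0]
Initial: VV[1]=[0, 0, 0, 0]
Initial: VV[2]=[0, 0, 0, 0]
Initial: VV[3]=[0, 0, 0, 0]
Event 1: SEND 2->0: VV[2][2]++ -> VV[2]=[0, 0, 1, 0], msg_vec=[0, 0, 1, 0]; VV[0]=max(VV[0],msg_vec) then VV[0][0]++ -> VV[0]=[1, 0, 1, 0]
Event 2: LOCAL 2: VV[2][2]++ -> VV[2]=[0, 0, 2, 0]
Event 3: SEND 3->0: VV[3][3]++ -> VV[3]=[0, 0, 0, 1], msg_vec=[0, 0, 0, 1]; VV[0]=max(VV[0],msg_vec) then VV[0][0]++ -> VV[0]=[2, 0, 1, 1]
Event 4: SEND 3->0: VV[3][3]++ -> VV[3]=[0, 0, 0, 2], msg_vec=[0, 0, 0, 2]; VV[0]=max(VV[0],msg_vec) then VV[0][0]++ -> VV[0]=[3, 0, 1, 2]
Event 5: LOCAL 1: VV[1][1]++ -> VV[1]=[0, 1, 0, 0]
Event 6: SEND 1->3: VV[1][1]++ -> VV[1]=[0, 2, 0, 0], msg_vec=[0, 2, 0, 0]; VV[3]=max(VV[3],msg_vec) then VV[3][3]++ -> VV[3]=[0, 2, 0, 3]
Event 7: LOCAL 2: VV[2][2]++ -> VV[2]=[0, 0, 3, 0]
Event 8: LOCAL 3: VV[3][3]++ -> VV[3]=[0, 2, 0, 4]
Final vectors: VV[0]=[3, 0, 1, 2]; VV[1]=[0, 2, 0, 0]; VV[2]=[0, 0, 3, 0]; VV[3]=[0, 2, 0, 4]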